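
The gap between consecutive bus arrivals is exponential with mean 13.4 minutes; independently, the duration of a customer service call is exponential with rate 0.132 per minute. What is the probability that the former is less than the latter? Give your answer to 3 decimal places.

λ_1 = 1/13.4 = 0.0746269, λ_2 = 0.132.
For independent exponentials, P(the former < the latter) = λ_1/(λ_1+λ_2) = 0.0746269/0.206627 ≈ 0.361.

0.361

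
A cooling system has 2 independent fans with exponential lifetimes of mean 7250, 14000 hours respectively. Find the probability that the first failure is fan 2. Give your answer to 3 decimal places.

Rates: λ_i = 1/mean_i → 0.000137931, 0.0000714286; Σλ = 0.00020936.
P(fan 2 first) = λ_2/Σλ = 0.0000714286/0.00020936 ≈ 0.341.

0.341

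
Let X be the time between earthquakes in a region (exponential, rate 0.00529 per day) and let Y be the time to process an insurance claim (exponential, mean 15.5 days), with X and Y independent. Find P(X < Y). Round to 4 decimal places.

0.0758

λ_1 = 0.00529, λ_2 = 1/15.5 = 0.0645161.
For independent exponentials, P(X < Y) = λ_1/(λ_1+λ_2) = 0.00529/0.0698061 ≈ 0.0758.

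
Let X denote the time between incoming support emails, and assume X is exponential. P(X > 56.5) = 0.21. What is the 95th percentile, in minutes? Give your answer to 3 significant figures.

108

e^(−λ·56.5) = 0.21 ⇒ λ = −ln(0.21)/56.5 = 0.0276221.
95th percentile: 1 − e^(−λt) = 0.95, t = −ln(0.05)/λ = 108.454 minutes.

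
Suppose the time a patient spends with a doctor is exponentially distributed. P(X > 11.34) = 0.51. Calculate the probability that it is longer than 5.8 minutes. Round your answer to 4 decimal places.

e^(−λ·11.34) = 0.51 ⇒ λ = −ln(0.51)/11.34 = 0.0593778.
P(X > 5.8) = e^(−0.0593778·5.8) = e^(−0.34439) ≈ 0.7087.

0.7087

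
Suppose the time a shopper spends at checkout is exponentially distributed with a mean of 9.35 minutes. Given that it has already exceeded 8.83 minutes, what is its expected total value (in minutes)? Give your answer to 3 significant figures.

The rate is λ = 1/9.35 = 0.106952 per minute.
By memorylessness, E[X | X > 8.83] = 8.83 + 1/λ = 8.83 + 9.35 = 18.18 minutes.

18.2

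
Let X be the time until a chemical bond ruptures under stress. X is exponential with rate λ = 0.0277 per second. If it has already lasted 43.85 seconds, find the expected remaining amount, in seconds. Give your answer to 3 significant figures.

By memorylessness, the remaining amount past any threshold is again Exp(λ) with mean 1/λ = 36.1011 seconds.

36.1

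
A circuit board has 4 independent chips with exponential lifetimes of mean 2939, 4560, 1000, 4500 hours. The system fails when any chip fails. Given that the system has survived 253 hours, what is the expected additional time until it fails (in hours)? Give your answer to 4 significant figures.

561.2

First-failure rate Σλ = 1/2939 + 1/4560 + 1/1000 + 1/4500 = 0.00178177.
By memorylessness the expected residual is 1/Σλ = 561.239 hours, regardless of the 253 already elapsed.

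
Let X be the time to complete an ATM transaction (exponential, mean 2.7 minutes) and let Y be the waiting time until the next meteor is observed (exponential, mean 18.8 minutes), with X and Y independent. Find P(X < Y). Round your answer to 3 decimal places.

λ_1 = 1/2.7 = 0.37037, λ_2 = 1/18.8 = 0.0531915.
For independent exponentials, P(X < Y) = λ_1/(λ_1+λ_2) = 0.37037/0.423562 ≈ 0.874.

0.874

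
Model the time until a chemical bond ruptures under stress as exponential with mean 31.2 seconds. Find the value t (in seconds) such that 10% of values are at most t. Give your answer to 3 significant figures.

3.29

The rate is λ = 1/31.2 = 0.0320513 per second.
Set 1 − e^(−λt) = 0.1, so t = −ln(0.9)/λ = 0.10536/0.0320513 ≈ 3.28725 seconds.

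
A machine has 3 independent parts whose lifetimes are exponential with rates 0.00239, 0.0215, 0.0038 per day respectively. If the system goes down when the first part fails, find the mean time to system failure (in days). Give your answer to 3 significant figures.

36.1

The time to first failure is exponential with rate Σλ = 0.00239 + 0.0215 + 0.0038 = 0.02769.
E[min] = 1/Σλ = 1/0.02769 = 36.1141 days.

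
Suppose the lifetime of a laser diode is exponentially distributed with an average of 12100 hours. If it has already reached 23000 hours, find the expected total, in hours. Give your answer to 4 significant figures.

35100

The rate is λ = 1/12100 = 0.0000826446 per hour.
By memorylessness, E[X | X > 23000] = 23000 + 1/λ = 23000 + 12100 = 35100 hours.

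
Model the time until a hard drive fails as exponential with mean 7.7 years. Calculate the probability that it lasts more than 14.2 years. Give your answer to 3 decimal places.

0.158

The rate is λ = 1/7.7 = 0.12987 per year.
P(X > 14.2) = e^(−λ·14.2) = e^(−1.8442) ≈ 0.158.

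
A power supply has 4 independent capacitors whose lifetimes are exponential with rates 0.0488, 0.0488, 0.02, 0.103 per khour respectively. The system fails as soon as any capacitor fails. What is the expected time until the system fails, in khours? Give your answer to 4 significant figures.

4.533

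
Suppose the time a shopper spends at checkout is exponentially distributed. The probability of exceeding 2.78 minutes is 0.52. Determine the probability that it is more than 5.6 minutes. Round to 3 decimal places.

0.268

e^(−λ·2.78) = 0.52 ⇒ λ = −ln(0.52)/2.78 = 0.235225.
P(X > 5.6) = e^(−0.235225·5.6) = e^(−1.3173) ≈ 0.268.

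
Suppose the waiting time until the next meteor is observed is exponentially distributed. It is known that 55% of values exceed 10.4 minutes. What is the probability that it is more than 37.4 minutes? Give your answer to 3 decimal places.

e^(−λ·10.4) = 0.55 ⇒ λ = −ln(0.55)/10.4 = 0.0574843.
P(X > 37.4) = e^(−0.0574843·37.4) = e^(−2.1499) ≈ 0.116.

0.116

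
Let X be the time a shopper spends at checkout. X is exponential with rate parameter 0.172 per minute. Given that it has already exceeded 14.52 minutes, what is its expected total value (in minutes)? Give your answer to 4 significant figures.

By memorylessness, E[X | X > 14.52] = 14.52 + 1/λ = 14.52 + 5.81395 = 20.334 minutes.

20.33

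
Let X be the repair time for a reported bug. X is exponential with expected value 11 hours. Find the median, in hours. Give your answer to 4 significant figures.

7.625

The rate is λ = 1/11 = 0.0909091 per hour.
Set 1 − e^(−λt) = 0.5, so t = −ln(0.5)/λ = 0.69315/0.0909091 ≈ 7.62462 hours.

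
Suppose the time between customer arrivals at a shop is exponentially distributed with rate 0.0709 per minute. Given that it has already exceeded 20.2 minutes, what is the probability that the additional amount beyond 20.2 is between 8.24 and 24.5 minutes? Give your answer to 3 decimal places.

Memoryless: the residual past 20.2 is again Exp(λ).
P(8.24 < residual < 24.5) = e^(−λ·8.24) − e^(−λ·24.5) = 0.55754 − 0.17604 ≈ 0.382.

0.382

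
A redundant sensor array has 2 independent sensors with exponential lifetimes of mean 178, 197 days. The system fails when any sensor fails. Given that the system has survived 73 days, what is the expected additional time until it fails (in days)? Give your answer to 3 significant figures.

First-failure rate Σλ = 1/178 + 1/197 = 0.0106941.
By memorylessness the expected residual is 1/Σλ = 93.5093 days, regardless of the 73 already elapsed.

93.5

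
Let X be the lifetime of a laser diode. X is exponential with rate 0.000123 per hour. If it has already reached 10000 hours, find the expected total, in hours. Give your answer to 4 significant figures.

By memorylessness, E[X | X > 10000] = 10000 + 1/λ = 10000 + 8130.08 = 18130.1 hours.

18130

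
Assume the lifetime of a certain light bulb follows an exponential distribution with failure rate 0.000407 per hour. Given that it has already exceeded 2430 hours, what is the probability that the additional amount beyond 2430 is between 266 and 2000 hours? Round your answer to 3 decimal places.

0.454

Memoryless: the residual past 2430 is again Exp(λ).
P(266 < residual < 2000) = e^(−λ·266) − e^(−λ·2000) = 0.89739 − 0.44308 ≈ 0.454.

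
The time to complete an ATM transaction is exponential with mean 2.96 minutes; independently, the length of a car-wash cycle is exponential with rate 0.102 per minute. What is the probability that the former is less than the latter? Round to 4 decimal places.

0.7681

λ_1 = 1/2.96 = 0.337838, λ_2 = 0.102.
For independent exponentials, P(the former < the latter) = λ_1/(λ_1+λ_2) = 0.337838/0.439838 ≈ 0.7681.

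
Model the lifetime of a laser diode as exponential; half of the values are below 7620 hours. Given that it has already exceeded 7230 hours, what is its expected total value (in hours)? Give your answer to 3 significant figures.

18200

For an exponential, median = ln(2)/λ, so λ = ln 2 / 7620 = 0.0000909642 per hour.
By memorylessness, E[X | X > 7230] = 7230 + 1/λ = 7230 + 10993.3 = 18223.3 hours.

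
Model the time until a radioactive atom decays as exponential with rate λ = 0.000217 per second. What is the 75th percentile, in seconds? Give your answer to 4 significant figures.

6388

Set 1 − e^(−λt) = 0.75, so t = −ln(0.25)/λ = 1.3863/0.000217 ≈ 6388.45 seconds.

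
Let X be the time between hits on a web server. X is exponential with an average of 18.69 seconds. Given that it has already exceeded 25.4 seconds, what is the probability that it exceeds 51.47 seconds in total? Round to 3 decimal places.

0.248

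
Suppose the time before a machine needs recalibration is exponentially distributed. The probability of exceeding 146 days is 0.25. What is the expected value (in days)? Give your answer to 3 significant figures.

e^(−λ·146) = 0.25 ⇒ λ = −ln(0.25)/146 = 0.00949517.
Mean = 1/λ = 105.317 days.

105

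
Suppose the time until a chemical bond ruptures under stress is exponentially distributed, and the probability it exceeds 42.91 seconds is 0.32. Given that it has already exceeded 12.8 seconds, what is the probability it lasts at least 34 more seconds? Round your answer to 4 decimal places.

From e^(−λ·42.91) = 0.32, λ = −ln(0.32)/42.91 = 0.026554.
Memoryless: P(X > 12.8+34 | X > 12.8) = P(X > 34) = e^(−0.026554·34) ≈ 0.4054.

0.4054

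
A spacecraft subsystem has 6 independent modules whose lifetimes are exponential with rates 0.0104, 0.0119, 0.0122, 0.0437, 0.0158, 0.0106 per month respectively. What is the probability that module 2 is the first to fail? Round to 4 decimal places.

0.1138

The time to first failure is exponential with rate Σλ = 0.0104 + 0.0119 + 0.0122 + 0.0437 + 0.0158 + 0.0106 = 0.1046.
P(module 2 first) = λ_2/Σλ = 0.0119/0.1046 ≈ 0.1138.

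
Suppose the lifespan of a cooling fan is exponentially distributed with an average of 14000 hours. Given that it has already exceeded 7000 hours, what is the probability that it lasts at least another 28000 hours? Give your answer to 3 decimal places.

The rate is λ = 1/14000 = 0.0000714286 per hour.
The exponential is memoryless, so the remaining time is again Exp(λ): the condition X > 7000 is irrelevant.
P(X > 28000) = e^(−2) ≈ 0.135.

0.135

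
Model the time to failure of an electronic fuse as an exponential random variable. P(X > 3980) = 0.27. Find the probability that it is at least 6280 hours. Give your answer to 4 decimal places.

e^(−λ·3980) = 0.27 ⇒ λ = −ln(0.27)/3980 = 0.000328978.
P(X > 6280) = e^(−0.000328978·6280) = e^(−2.066) ≈ 0.1267.

0.1267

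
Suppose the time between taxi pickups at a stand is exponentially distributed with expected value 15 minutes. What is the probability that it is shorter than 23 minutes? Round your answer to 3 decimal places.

0.784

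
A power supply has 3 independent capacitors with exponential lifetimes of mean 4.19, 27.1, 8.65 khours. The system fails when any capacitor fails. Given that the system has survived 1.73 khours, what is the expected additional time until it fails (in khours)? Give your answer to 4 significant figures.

2.556

First-failure rate Σλ = 1/4.19 + 1/27.1 + 1/8.65 = 0.391171.
By memorylessness the expected residual is 1/Σλ = 2.55643 khours, regardless of the 1.73 already elapsed.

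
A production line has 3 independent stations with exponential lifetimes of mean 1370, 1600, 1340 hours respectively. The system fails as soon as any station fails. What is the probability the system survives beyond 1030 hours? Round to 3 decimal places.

0.115

The first failure time is exponential with rate Σλ_i = 1/1370 + 1/1600 + 1/1340 = 0.0021012 per hour.
P(min > 1030) = e^(−0.0021012·1030) = e^(−2.1642) ≈ 0.115.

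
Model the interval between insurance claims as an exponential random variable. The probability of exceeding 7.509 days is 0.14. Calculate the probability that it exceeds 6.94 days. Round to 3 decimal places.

0.162

e^(−λ·7.509) = 0.14 ⇒ λ = −ln(0.14)/7.509 = 0.261834.
P(X > 6.94) = e^(−0.261834·6.94) = e^(−1.8171) ≈ 0.162.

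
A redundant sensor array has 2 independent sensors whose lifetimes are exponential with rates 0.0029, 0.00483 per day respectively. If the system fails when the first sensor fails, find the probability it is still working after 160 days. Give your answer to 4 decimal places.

The time to first failure is exponential with rate Σλ = 0.0029 + 0.00483 = 0.00773.
P(min > 160) = e^(−0.00773·160) = e^(−1.2368) ≈ 0.2903.

0.2903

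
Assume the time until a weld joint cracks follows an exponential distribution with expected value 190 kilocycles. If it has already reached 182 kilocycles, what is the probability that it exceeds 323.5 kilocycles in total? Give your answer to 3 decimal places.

0.475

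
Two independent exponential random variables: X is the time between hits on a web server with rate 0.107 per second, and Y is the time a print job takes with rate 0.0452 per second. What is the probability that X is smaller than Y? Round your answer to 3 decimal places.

0.703

λ_1 = 0.107, λ_2 = 0.0452.
For independent exponentials, P(X < Y) = λ_1/(λ_1+λ_2) = 0.107/0.1522 ≈ 0.703.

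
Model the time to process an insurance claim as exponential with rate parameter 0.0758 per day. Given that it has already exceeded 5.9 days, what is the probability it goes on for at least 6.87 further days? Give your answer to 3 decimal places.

The exponential is memoryless, so the remaining time is again Exp(λ): the condition X > 5.9 is irrelevant.
P(X > 6.87) = e^(−0.52075) ≈ 0.594.

0.594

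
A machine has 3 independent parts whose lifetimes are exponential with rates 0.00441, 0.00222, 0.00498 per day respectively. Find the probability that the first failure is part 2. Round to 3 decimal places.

The time to first failure is exponential with rate Σλ = 0.00441 + 0.00222 + 0.00498 = 0.01161.
P(part 2 first) = λ_2/Σλ = 0.00222/0.01161 ≈ 0.191.

0.191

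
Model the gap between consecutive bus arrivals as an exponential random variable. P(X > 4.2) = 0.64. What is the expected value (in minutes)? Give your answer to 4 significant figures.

e^(−λ·4.2) = 0.64 ⇒ λ = −ln(0.64)/4.2 = 0.106259.
Mean = 1/λ = 9.41098 minutes.

9.411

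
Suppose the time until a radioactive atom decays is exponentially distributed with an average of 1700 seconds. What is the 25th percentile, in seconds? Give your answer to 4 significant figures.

The rate is λ = 1/1700 = 0.000588235 per second.
Set 1 − e^(−λt) = 0.25, so t = −ln(0.75)/λ = 0.28768/0.000588235 ≈ 489.06 seconds.

489.1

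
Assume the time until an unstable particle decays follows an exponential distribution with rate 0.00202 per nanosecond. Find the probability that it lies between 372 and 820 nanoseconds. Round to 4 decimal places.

0.2809

P(372 < X < 820) = e^(−λ·372) − e^(−λ·820) = 0.47169 − 0.19082 ≈ 0.2809.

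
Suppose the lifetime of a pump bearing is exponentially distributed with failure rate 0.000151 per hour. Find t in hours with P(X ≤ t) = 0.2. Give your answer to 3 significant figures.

1480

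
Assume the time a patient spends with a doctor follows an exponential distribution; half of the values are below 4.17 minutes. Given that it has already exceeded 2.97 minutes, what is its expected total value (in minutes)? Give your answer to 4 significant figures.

8.986

For an exponential, median = ln(2)/λ, so λ = ln 2 / 4.17 = 0.166222 per minute.
By memorylessness, E[X | X > 2.97] = 2.97 + 1/λ = 2.97 + 6.01604 = 8.98604 minutes.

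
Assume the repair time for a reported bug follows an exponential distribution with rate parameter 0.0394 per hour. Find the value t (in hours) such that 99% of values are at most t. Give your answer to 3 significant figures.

Set 1 − e^(−λt) = 0.99, so t = −ln(0.01)/λ = 4.6052/0.0394 ≈ 116.882 hours.

117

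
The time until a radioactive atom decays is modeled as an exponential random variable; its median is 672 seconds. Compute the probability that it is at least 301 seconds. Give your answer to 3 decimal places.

0.733

For an exponential, median = ln(2)/λ, so λ = ln 2 / 672 = 0.00103147 per second.
P(X > 301) = e^(−λ·301) = e^(−0.31047) ≈ 0.733.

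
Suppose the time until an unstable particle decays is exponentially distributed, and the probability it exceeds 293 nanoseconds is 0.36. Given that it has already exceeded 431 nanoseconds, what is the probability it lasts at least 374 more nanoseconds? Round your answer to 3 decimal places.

0.271

From e^(−λ·293) = 0.36, λ = −ln(0.36)/293 = 0.00348686.
Memoryless: P(X > 431+374 | X > 431) = P(X > 374) = e^(−0.00348686·374) ≈ 0.271.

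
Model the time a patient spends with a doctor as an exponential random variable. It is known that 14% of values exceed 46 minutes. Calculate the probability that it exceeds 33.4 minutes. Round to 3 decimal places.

e^(−λ·46) = 0.14 ⇒ λ = −ln(0.14)/46 = 0.0427416.
P(X > 33.4) = e^(−0.0427416·33.4) = e^(−1.4276) ≈ 0.240.

0.240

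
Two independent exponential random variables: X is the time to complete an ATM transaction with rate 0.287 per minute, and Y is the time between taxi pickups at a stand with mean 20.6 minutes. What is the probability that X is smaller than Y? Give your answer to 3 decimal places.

λ_1 = 0.287, λ_2 = 1/20.6 = 0.0485437.
For independent exponentials, P(X < Y) = λ_1/(λ_1+λ_2) = 0.287/0.335544 ≈ 0.855.

0.855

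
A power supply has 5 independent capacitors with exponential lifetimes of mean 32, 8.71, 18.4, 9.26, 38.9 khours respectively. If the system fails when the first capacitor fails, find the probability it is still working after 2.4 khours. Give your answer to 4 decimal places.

0.4485

The first failure time is exponential with rate Σλ_i = 1/32 + 1/8.71 + 1/18.4 + 1/9.26 + 1/38.9 = 0.334107 per khour.
P(min > 2.4) = e^(−0.334107·2.4) = e^(−0.80186) ≈ 0.4485.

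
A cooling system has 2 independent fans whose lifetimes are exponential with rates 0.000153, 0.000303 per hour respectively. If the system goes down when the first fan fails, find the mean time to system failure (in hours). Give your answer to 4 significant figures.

The time to first failure is exponential with rate Σλ = 0.000153 + 0.000303 = 0.000456.
E[min] = 1/Σλ = 1/0.000456 = 2192.98 hours.

2193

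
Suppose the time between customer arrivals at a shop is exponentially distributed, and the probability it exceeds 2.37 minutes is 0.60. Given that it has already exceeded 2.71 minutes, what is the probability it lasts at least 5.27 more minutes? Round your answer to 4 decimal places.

0.3211

From e^(−λ·2.37) = 0.60, λ = −ln(0.60)/2.37 = 0.215538.
Memoryless: P(X > 2.71+5.27 | X > 2.71) = P(X > 5.27) = e^(−0.215538·5.27) ≈ 0.3211.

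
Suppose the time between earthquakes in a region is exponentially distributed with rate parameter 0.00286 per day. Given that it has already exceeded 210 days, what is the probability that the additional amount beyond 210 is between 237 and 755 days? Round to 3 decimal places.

0.392

Memoryless: the residual past 210 is again Exp(λ).
P(237 < residual < 755) = e^(−λ·237) − e^(−λ·755) = 0.50772 − 0.11541 ≈ 0.392.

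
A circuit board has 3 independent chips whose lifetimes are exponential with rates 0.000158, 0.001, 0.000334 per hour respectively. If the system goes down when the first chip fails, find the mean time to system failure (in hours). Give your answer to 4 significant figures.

670.2

The time to first failure is exponential with rate Σλ = 0.000158 + 0.001 + 0.000334 = 0.001492.
E[min] = 1/Σλ = 1/0.001492 = 670.241 hours.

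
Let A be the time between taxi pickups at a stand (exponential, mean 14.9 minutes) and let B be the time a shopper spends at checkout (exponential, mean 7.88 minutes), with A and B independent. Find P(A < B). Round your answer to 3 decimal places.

0.346

λ_1 = 1/14.9 = 0.0671141, λ_2 = 1/7.88 = 0.126904.
For independent exponentials, P(A < B) = λ_1/(λ_1+λ_2) = 0.0671141/0.194018 ≈ 0.346.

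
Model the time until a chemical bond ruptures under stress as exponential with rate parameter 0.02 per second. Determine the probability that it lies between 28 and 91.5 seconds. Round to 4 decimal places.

P(28 < X < 91.5) = e^(−λ·28) − e^(−λ·91.5) = 0.57121 − 0.16041 ≈ 0.4108.

0.4108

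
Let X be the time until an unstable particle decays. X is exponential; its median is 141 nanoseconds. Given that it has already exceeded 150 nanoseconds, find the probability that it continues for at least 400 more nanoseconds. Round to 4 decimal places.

0.1400

For an exponential, median = ln(2)/λ, so λ = ln 2 / 141 = 0.00491594 per nanosecond.
The exponential is memoryless, so the remaining time is again Exp(λ): the condition X > 150 is irrelevant.
P(X > 400) = e^(−1.9664) ≈ 0.1400.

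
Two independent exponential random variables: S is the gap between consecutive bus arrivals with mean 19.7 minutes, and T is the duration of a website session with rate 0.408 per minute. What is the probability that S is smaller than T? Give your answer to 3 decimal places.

0.111

λ_1 = 1/19.7 = 0.0507614, λ_2 = 0.408.
For independent exponentials, P(S < T) = λ_1/(λ_1+λ_2) = 0.0507614/0.458761 ≈ 0.111.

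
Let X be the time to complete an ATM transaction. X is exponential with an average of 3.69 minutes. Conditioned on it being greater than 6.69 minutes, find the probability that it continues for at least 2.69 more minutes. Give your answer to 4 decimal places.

0.4824

The rate is λ = 1/3.69 = 0.271003 per minute.
The exponential is memoryless, so the remaining time is again Exp(λ): the condition X > 6.69 is irrelevant.
P(X > 2.69) = e^(−0.729) ≈ 0.4824.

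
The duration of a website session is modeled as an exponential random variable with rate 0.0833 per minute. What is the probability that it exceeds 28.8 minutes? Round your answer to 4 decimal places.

0.0908

P(X > 28.8) = e^(−λ·28.8) = e^(−2.399) ≈ 0.0908.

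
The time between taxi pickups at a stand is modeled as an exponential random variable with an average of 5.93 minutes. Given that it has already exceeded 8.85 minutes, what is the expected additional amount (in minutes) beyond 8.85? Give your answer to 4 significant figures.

5.930

The rate is λ = 1/5.93 = 0.168634 per minute.
By memorylessness, the remaining amount past any threshold is again Exp(λ) with mean 1/λ = 5.93 minutes.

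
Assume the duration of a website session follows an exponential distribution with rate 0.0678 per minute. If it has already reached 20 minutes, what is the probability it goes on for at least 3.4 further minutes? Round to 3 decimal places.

By the memoryless property, P(X > 20+3.4 | X > 20) = P(X > 3.4).
P(X > 3.4) = e^(−0.23052) ≈ 0.794.

0.794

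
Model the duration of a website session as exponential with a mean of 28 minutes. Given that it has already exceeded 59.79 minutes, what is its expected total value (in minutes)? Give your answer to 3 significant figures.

The rate is λ = 1/28 = 0.0357143 per minute.
By memorylessness, E[X | X > 59.79] = 59.79 + 1/λ = 59.79 + 28 = 87.79 minutes.

87.8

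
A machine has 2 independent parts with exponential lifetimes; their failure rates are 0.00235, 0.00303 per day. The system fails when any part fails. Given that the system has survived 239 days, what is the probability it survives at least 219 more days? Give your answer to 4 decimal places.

Time to first failure ~ Exp(Σλ) with Σλ = 0.00538.
By memorylessness, P(T > 239+219 | T > 239) = P(T > 219) = e^(−0.00538·219) ≈ 0.3078.

0.3078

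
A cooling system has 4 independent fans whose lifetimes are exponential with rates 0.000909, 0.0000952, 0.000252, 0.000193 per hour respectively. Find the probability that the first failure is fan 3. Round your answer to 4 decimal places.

0.1739

The time to first failure is exponential with rate Σλ = 0.000909 + 0.0000952 + 0.000252 + 0.000193 = 0.0014492.
P(fan 3 first) = λ_3/Σλ = 0.000252/0.0014492 ≈ 0.1739.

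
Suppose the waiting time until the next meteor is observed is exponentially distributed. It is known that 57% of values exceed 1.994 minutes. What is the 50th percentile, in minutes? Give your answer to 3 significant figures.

2.46

e^(−λ·1.994) = 0.57 ⇒ λ = −ln(0.57)/1.994 = 0.281905.
50th percentile: 1 − e^(−λt) = 0.5, t = −ln(0.5)/λ = 2.4588 minutes.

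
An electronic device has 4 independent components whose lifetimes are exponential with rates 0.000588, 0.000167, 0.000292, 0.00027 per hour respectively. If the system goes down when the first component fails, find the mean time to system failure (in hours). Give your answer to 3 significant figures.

759

The time to first failure is exponential with rate Σλ = 0.000588 + 0.000167 + 0.000292 + 0.00027 = 0.001317.
E[min] = 1/Σλ = 1/0.001317 = 759.301 hours.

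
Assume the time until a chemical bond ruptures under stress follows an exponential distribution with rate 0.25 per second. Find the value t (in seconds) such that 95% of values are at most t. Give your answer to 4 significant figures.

11.98

Set 1 − e^(−λt) = 0.95, so t = −ln(0.05)/λ = 2.9957/0.25 ≈ 11.9829 seconds.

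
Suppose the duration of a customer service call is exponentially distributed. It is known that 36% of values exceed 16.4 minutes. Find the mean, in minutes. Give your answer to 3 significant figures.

16.1

e^(−λ·16.4) = 0.36 ⇒ λ = −ln(0.36)/16.4 = 0.0622958.
Mean = 1/λ = 16.0524 minutes.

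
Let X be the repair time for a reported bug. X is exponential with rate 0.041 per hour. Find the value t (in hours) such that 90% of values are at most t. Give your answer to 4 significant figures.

56.16

Set 1 − e^(−λt) = 0.9, so t = −ln(0.1)/λ = 2.3026/0.041 ≈ 56.1606 hours.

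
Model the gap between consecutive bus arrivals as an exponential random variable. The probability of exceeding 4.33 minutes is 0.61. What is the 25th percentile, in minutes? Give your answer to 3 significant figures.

e^(−λ·4.33) = 0.61 ⇒ λ = −ln(0.61)/4.33 = 0.114156.
25th percentile: 1 − e^(−λt) = 0.25, t = −ln(0.75)/λ = 2.52007 minutes.

2.52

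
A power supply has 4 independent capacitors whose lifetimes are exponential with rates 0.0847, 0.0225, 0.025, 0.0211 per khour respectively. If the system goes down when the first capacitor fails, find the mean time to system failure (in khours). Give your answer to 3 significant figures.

6.52

The time to first failure is exponential with rate Σλ = 0.0847 + 0.0225 + 0.025 + 0.0211 = 0.1533.
E[min] = 1/Σλ = 1/0.1533 = 6.52316 khours.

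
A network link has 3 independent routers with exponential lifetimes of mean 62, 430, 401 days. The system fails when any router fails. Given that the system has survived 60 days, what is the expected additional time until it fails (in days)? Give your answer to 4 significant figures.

47.74

First-failure rate Σλ = 1/62 + 1/430 + 1/401 = 0.0209484.
By memorylessness the expected residual is 1/Σλ = 47.7364 days, regardless of the 60 already elapsed.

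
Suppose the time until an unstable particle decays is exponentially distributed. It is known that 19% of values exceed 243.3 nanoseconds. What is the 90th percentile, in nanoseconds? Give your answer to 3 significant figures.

337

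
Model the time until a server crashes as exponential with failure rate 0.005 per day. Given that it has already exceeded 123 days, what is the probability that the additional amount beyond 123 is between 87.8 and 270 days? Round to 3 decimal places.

0.385

Memoryless: the residual past 123 is again Exp(λ).
P(87.8 < residual < 270) = e^(−λ·87.8) − e^(−λ·270) = 0.64468 − 0.25924 ≈ 0.385.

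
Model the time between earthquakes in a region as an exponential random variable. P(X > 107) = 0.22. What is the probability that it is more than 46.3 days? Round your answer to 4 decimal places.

0.5193

e^(−λ·107) = 0.22 ⇒ λ = −ln(0.22)/107 = 0.0141507.
P(X > 46.3) = e^(−0.0141507·46.3) = e^(−0.65518) ≈ 0.5193.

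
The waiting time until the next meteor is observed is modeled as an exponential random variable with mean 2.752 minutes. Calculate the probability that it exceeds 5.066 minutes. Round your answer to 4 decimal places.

0.1587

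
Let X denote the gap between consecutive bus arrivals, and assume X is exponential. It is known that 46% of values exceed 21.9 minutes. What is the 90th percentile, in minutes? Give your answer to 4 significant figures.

64.94

e^(−λ·21.9) = 0.46 ⇒ λ = −ln(0.46)/21.9 = 0.0354579.
90th percentile: 1 − e^(−λt) = 0.9, t = −ln(0.1)/λ = 64.9385 minutes.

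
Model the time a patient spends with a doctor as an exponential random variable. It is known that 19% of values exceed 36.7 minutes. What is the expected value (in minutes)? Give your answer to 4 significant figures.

e^(−λ·36.7) = 0.19 ⇒ λ = −ln(0.19)/36.7 = 0.0452515.
Mean = 1/λ = 22.0987 minutes.

22.10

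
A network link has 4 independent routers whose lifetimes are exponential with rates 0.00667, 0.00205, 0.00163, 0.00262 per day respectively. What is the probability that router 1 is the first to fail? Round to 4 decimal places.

The time to first failure is exponential with rate Σλ = 0.00667 + 0.00205 + 0.00163 + 0.00262 = 0.01297.
P(router 1 first) = λ_1/Σλ = 0.00667/0.01297 ≈ 0.5143.

0.5143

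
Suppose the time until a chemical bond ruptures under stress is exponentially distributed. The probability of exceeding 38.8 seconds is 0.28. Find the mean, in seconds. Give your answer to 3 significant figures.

30.5

e^(−λ·38.8) = 0.28 ⇒ λ = −ln(0.28)/38.8 = 0.0328084.
Mean = 1/λ = 30.48 seconds.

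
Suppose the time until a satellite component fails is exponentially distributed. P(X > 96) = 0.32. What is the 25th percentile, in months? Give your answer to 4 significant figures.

e^(−λ·96) = 0.32 ⇒ λ = −ln(0.32)/96 = 0.0118691.
25th percentile: 1 − e^(−λt) = 0.25, t = −ln(0.75)/λ = 24.2379 months.

24.24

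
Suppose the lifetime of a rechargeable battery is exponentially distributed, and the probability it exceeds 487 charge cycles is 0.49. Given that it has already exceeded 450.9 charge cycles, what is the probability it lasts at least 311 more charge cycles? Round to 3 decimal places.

0.634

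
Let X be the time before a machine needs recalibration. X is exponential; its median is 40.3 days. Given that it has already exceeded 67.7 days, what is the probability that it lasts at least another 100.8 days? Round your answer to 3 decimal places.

For an exponential, median = ln(2)/λ, so λ = ln 2 / 40.3 = 0.0171997 per day.
The exponential is memoryless, so the remaining time is again Exp(λ): the condition X > 67.7 is irrelevant.
P(X > 100.8) = e^(−1.7337) ≈ 0.177.

0.177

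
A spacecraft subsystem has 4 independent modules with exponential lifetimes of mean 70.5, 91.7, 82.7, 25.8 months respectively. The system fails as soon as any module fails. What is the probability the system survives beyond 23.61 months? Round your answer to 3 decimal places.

The first failure time is exponential with rate Σλ_i = 1/70.5 + 1/91.7 + 1/82.7 + 1/25.8 = 0.0759411 per month.
P(min > 23.61) = e^(−0.0759411·23.61) = e^(−1.793) ≈ 0.166.

0.166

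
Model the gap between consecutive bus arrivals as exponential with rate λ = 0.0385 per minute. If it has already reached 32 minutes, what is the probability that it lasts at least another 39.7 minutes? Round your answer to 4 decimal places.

P(X > s+t | X > s) = e^(−λ(s+t))/e^(−λs) = e^(−λt), independent of s = 32.
P(X > 39.7) = e^(−1.5285) ≈ 0.2169.

0.2169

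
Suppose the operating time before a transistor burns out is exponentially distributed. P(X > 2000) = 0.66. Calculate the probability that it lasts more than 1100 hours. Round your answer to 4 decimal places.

0.7957

e^(−λ·2000) = 0.66 ⇒ λ = −ln(0.66)/2000 = 0.000207758.
P(X > 1100) = e^(−0.000207758·1100) = e^(−0.22853) ≈ 0.7957.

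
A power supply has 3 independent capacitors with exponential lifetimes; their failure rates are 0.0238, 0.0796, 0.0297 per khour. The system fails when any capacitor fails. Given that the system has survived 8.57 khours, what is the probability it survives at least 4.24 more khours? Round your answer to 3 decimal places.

Time to first failure ~ Exp(Σλ) with Σλ = 0.1331.
By memorylessness, P(T > 8.57+4.24 | T > 8.57) = P(T > 4.24) = e^(−0.1331·4.24) ≈ 0.569.

0.569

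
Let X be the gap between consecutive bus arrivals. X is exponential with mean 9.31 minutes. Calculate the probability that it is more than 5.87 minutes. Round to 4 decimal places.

0.5323

The rate is λ = 1/9.31 = 0.107411 per minute.
P(X > 5.87) = e^(−λ·5.87) = e^(−0.6305) ≈ 0.5323.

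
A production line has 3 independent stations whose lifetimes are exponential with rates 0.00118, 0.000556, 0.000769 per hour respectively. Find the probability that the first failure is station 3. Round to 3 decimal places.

The time to first failure is exponential with rate Σλ = 0.00118 + 0.000556 + 0.000769 = 0.002505.
P(station 3 first) = λ_3/Σλ = 0.000769/0.002505 ≈ 0.307.

0.307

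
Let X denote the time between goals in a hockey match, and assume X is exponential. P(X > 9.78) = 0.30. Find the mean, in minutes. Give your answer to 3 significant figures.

8.12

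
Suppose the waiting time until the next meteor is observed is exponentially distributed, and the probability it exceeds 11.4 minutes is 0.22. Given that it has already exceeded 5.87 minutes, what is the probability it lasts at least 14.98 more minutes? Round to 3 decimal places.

From e^(−λ·11.4) = 0.22, λ = −ln(0.22)/11.4 = 0.132818.
Memoryless: P(X > 5.87+14.98 | X > 5.87) = P(X > 14.98) = e^(−0.132818·14.98) ≈ 0.137.

0.137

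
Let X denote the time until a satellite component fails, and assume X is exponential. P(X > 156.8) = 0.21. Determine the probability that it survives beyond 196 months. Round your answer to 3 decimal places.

e^(−λ·156.8) = 0.21 ⇒ λ = −ln(0.21)/156.8 = 0.00995311.
P(X > 196) = e^(−0.00995311·196) = e^(−1.9508) ≈ 0.142.

0.142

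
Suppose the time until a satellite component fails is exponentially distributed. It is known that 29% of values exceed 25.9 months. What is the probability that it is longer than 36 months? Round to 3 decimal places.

e^(−λ·25.9) = 0.29 ⇒ λ = −ln(0.29)/25.9 = 0.0477944.
P(X > 36) = e^(−0.0477944·36) = e^(−1.7206) ≈ 0.179.

0.179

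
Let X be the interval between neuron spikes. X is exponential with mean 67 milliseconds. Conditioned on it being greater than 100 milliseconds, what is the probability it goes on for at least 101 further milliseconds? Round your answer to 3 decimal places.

0.221

The rate is λ = 1/67 = 0.0149254 per millisecond.
The exponential is memoryless, so the remaining time is again Exp(λ): the condition X > 100 is irrelevant.
P(X > 101) = e^(−1.5075) ≈ 0.221.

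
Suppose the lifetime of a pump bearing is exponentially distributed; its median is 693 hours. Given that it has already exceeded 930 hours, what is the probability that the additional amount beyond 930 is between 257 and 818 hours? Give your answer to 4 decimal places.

0.3321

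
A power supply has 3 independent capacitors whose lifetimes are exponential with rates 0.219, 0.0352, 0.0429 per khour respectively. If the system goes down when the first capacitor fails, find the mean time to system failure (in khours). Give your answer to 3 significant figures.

The time to first failure is exponential with rate Σλ = 0.219 + 0.0352 + 0.0429 = 0.2971.
E[min] = 1/Σλ = 1/0.2971 = 3.36587 khours.

3.37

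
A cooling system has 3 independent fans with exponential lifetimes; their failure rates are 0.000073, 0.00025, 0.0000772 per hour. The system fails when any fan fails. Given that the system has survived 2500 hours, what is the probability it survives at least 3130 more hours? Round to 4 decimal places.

0.2858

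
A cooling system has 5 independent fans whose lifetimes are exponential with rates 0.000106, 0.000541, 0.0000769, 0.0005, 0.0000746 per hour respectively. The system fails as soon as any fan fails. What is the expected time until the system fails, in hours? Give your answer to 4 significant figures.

770.1

The time to first failure is exponential with rate Σλ = 0.000106 + 0.000541 + 0.0000769 + 0.0005 + 0.0000746 = 0.0012985.
E[min] = 1/Σλ = 1/0.0012985 = 770.119 hours.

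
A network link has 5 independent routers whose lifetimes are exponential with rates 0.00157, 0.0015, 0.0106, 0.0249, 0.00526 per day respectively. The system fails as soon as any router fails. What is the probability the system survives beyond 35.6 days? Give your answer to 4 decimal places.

0.2101

The time to first failure is exponential with rate Σλ = 0.00157 + 0.0015 + 0.0106 + 0.0249 + 0.00526 = 0.04383.
P(min > 35.6) = e^(−0.04383·35.6) = e^(−1.5603) ≈ 0.2101.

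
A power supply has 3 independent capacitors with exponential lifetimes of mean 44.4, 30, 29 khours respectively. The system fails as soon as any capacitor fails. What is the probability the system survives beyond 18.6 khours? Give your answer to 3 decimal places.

0.186

The first failure time is exponential with rate Σλ_i = 1/44.4 + 1/30 + 1/29 = 0.0903386 per khour.
P(min > 18.6) = e^(−0.0903386·18.6) = e^(−1.6803) ≈ 0.186.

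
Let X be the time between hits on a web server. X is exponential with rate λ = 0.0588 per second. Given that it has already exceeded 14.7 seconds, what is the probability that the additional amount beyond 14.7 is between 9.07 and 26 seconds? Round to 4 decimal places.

Memoryless: the residual past 14.7 is again Exp(λ).
P(9.07 < residual < 26) = e^(−λ·9.07) − e^(−λ·26) = 0.58666 − 0.21680 ≈ 0.3699.

0.3699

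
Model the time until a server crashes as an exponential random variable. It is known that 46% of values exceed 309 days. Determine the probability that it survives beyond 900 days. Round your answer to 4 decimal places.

0.1042

e^(−λ·309) = 0.46 ⇒ λ = −ln(0.46)/309 = 0.00251304.
P(X > 900) = e^(−0.00251304·900) = e^(−2.2617) ≈ 0.1042.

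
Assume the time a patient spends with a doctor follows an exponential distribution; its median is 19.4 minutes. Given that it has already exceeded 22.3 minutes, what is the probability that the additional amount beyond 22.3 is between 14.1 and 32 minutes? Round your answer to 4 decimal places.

For an exponential, median = ln(2)/λ, so λ = ln 2 / 19.4 = 0.0357292 per minute.
Memoryless: the residual past 22.3 is again Exp(λ).
P(14.1 < residual < 32) = e^(−λ·14.1) − e^(−λ·32) = 0.60424 − 0.31875 ≈ 0.2855.

0.2855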